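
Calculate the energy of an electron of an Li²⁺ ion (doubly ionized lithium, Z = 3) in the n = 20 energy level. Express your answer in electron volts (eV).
-0.3061 eV

The energy levels of a hydrogen-like atom are given by:
E_n = -13.6057 Z² / n² eV  (with Z = 3 for Li²⁺)

For n = 20:
E_20 = -13.6057 × 3² / 20²
E_20 = -13.6057 × 9 / 400
E_20 = -0.3061 eV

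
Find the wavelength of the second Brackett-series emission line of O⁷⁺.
41.01 nm

The lines of a series are numbered from the longest wavelength (smallest ΔE) outward; the second line is the transition from n = n_f + 2 to n_f.
The Brackett series has all transitions ending at n_f = 4.

For O⁷⁺ (Z = 8), the second line (β-line) is the jump from n = 6 to n = 4:
E_6 = -13.6057 × 8² / 6² = -24.1879 eV
E_4 = -13.6057 × 8² / 4² = -54.4228 eV
ΔE = E_6 - E_4 = 30.2349 eV

λ = hc/E = 1239.84 eV·nm / 30.2349 eV
λ = 41.01 nm

This is the β-line of the Brackett series in O⁷⁺.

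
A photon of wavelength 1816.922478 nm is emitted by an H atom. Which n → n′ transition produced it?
n = 9 → n = 4

First, find the photon energy from the wavelength (hc = 1239.84 eV·nm):
E = hc/λ = 1239.84 eV·nm / 1816.922478 nm = 0.68238464 eV

The energy levels of hydrogen satisfy E_n = -13.6057 / n² eV, so an emission n_i → n_f releases
ΔE = 13.6057 × (1/n_f² − 1/n_i²) eV.

Setting ΔE equal to the photon energy:
1/n_f² − 1/n_i² = 0.68238464 / 13.6057 = 0.050154321

Since 1/n_i² must be positive, we need 1/n_f² > 0.050154321, i.e. n_f ≤ 4. For each allowed n_f, solve n_i = (1/n_f² − 0.050154321)^(−1/2) and check whether it is a whole number:
  n_f = 1: 1/n_i² = 1.000000000 − 0.050154321 = 0.949845679 → n_i = 1.026  (not an integer) ✗
  n_f = 2: 1/n_i² = 0.250000000 − 0.050154321 = 0.199845679 → n_i = 2.237  (not an integer) ✗
  n_f = 3: 1/n_i² = 0.111111111 − 0.050154321 = 0.060956790 → n_i = 4.050  (not an integer) ✗
  n_f = 4: 1/n_i² = 0.062500000 − 0.050154321 = 0.012345679 → n_i = 9.000  → integer, n_i = 9 ✓

Only n_f = 4 gives an integer upper level, n_i = 9.

The transition is from n = 9 to n = 4 (emission).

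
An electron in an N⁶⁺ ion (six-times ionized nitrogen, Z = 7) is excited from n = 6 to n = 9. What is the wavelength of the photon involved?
120.5102 nm

First, find the transition energy using E_n = -13.6057 Z² / n² eV:
E_6 = -13.6057 × 7² / 6² = -18.5188694 eV
E_9 = -13.6057 × 7² / 9² = -8.2306086 eV

Photon energy: |ΔE| = |E_9 - E_6| = 10.2882608 eV

Convert to wavelength using E = hc/λ with hc = 1239.84 eV·nm:
λ = hc/E = 1239.84 eV·nm / 10.2882608 eV
λ = 120.5102 nm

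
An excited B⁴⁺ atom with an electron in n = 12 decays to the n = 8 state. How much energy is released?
2.95263 eV

The energy levels are E_n = -13.6057 Z² eV / n².

Energy at n = 12: E_12 = -13.6057 × 5² / 12² = -2.36210069 eV
Energy at n = 8: E_8 = -13.6057 × 5² / 8² = -5.31472656 eV

For emission (electron falling to lower state), the photon energy is:
E_photon = E_12 - E_8 = |-2.36210069 - (-5.31472656)|
E_photon = 2.95263 eV

This energy is carried away by the emitted photon.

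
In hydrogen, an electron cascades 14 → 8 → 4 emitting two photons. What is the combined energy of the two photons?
0.7809 eV

The energy levels of hydrogen are E_n = -13.6057 / n² eV.

First transition (14 → 8):
ΔE₁ = |E_8 - E_14|
ΔE₁ = |-0.2125890625 - (-0.0694168367)| = 0.1431722 eV

Second transition (8 → 4):
ΔE₂ = |E_4 - E_8|
ΔE₂ = |-0.8503562500 - (-0.2125890625)| = 0.6377672 eV

Total energy released:
E_total = ΔE₁ + ΔE₂ = 0.1431722 + 0.6377672 = 0.7809 eV

Note: This equals the direct transition 14 → 4: 0.7809 eV ✓
Energy is conserved regardless of the path taken.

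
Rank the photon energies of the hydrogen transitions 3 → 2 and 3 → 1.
3 → 1

Calculate the energy for each transition:

Transition 3 → 2:
ΔE₁ = |E_2 - E_3| = |-13.6057/2² - (-13.6057/3²)|
ΔE₁ = |-3.40142500 - (-1.51174444)| = 1.88968 eV

Transition 3 → 1:
ΔE₂ = |E_1 - E_3| = |-13.6057/1² - (-13.6057/3²)|
ΔE₂ = |-13.60570000 - (-1.51174444)| = 12.09396 eV

Since 12.09396 eV > 1.88968 eV, the transition 3 → 1 emits the more energetic photon.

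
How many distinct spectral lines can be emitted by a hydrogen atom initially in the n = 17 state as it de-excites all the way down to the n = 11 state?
21

The electron can occupy levels n = 11, 12, ..., 17 during de-excitation — that is m = 17 - 11 + 1 = 7 distinct levels.

The number of distinct spectral lines equals the number of ways to choose 2 of these m levels (each pair gives one possible emission transition):

Number of lines = m(m-1)/2 = 7×6/2 = 21

These correspond to all possible transitions between the 7 levels:
17 → 16, 17 → 15, 17 → 14, 17 → 13, 17 → 12, 17 → 11, 16 → 15, 16 → 14...

Each transition produces a photon with a unique energy (and thus wavelength). This count does not depend on Z.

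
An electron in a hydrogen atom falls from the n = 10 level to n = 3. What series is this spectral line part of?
Paschen series

The spectral series in hydrogen are named based on the final (lower) energy level:
- Lyman series: n_final = 1 (ultraviolet)
- Balmer series: n_final = 2 (visible/near-UV)
- Paschen series: n_final = 3 (infrared)
- Brackett series: n_final = 4 (infrared)
- Pfund series: n_final = 5 (far infrared)

Since this transition ends at n = 3, it belongs to the Paschen series.

For reference, this 10 → 3 line has photon energy
ΔE = 13.6057 eV × (1/3² - 1/10²) = 1.375687 eV,
corresponding to wavelength λ = hc/ΔE = 1239.84 eV·nm / 1.375687 eV = 901.25 nm in the infrared region.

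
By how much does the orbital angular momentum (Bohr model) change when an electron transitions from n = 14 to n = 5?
9.49115e-34 J·s (or 9ℏ)

In the Bohr model, L_n = nℏ where ℏ = 1.0545718e-34 J·s.

L_14 = 14ℏ = 1.4764005e-33 J·s
L_5 = 5ℏ = 5.2728590e-34 J·s

ΔL = L_14 - L_5 = (14 - 5)ℏ = 9ℏ
ΔL = 9 × 1.0545718e-34 J·s = 9.49115e-34 J·s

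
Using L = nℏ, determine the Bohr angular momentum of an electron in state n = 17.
1.79e-33 J·s (or 17ℏ)

In the Bohr model, angular momentum is quantized:
L = nℏ

where ℏ = h/(2π) = 1.0546e-34 J·s

For n = 17:
L = 17 × 1.0546e-34 J·s
L = 1.79e-33 J·s

This can also be written as L = 17ℏ.
The angular momentum is an integer multiple of the reduced Planck constant.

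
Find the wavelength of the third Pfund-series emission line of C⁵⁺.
103.847878 nm

The lines of a series are numbered from the longest wavelength (smallest ΔE) outward; the third line is the transition from n = n_f + 3 to n_f.
The Pfund series has all transitions ending at n_f = 5.

For C⁵⁺ (Z = 6), the third line (γ-line) is the jump from n = 8 to n = 5:
E_8 = -13.6057 × 6² / 8² = -7.653206250 eV
E_5 = -13.6057 × 6² / 5² = -19.592208000 eV
ΔE = E_8 - E_5 = 11.939001750 eV

λ = hc/E = 1239.84 eV·nm / 11.939001750 eV
λ = 103.847878 nm

This is the γ-line of the Pfund series in C⁵⁺.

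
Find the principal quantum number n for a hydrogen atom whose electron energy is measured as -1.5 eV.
n = 3

The exact energy levels follow E_n = -13.6057 eV / n².

The measured value (-1.5 eV) is reported to only 2 significant figures, so we must test candidate n values and see which one matches to that precision.

Candidate energies:
  n = 1:  E = -13.6057/1² = -13.60570 eV
  n = 2:  E = -13.6057/2² = -3.40143 eV
  n = 3:  E = -13.6057/3² = -1.51174 eV  ← matches
  n = 4:  E = -13.6057/4² = -0.85036 eV
  n = 5:  E = -13.6057/5² = -0.54423 eV

Checking against the measurement of -1.5 eV (2 sig figs), only n = 3 agrees:
E_3 = -1.51174 eV, which rounds to -1.5 eV ✓

Therefore n = 3.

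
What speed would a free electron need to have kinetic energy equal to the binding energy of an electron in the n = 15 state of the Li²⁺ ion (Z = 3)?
4.37539e+05 m/s (or 0.145947% of c)

The binding energy at n = 15 for Li²⁺ is:
E_15 = -13.6057 × 3²/15² = -0.544228000 eV
|E_15| = 0.544228000 eV

Convert to Joules:
KE = 0.544228000 eV × (1.602177 × 10⁻¹⁹ J/eV) = 8.7194958e-20 J

Using KE = ½mv²:
v = √(2·KE/m_e)
v = √(2 × 8.7194958e-20 J / 9.10938 × 10⁻³¹ kg)
v = 4.37539e+05 m/s

This is approximately 0.145947% the speed of light.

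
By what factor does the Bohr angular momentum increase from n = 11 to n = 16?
1.45455

In the Bohr model, L_n = nℏ, so the ratio is purely the ratio of quantum numbers:

L_16/L_11 = 16ℏ / 11ℏ = 16/11 = 1.45455

The angular momentum scales linearly with n.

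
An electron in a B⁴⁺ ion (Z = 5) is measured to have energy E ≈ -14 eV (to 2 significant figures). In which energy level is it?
n = 5

The exact energy levels follow E_n = -13.6057 Z² / n² eV with Z = 5.

The measured value (-14 eV) is reported to only 2 significant figures, so we must test candidate n values and see which one matches to that precision.

Candidate energies:
  n = 3:  E = -13.6057 × 5² / 3² = -37.79361 eV
  n = 4:  E = -13.6057 × 5² / 4² = -21.25891 eV
  n = 5:  E = -13.6057 × 5² / 5² = -13.60570 eV  ← matches
  n = 6:  E = -13.6057 × 5² / 6² = -9.44840 eV
  n = 7:  E = -13.6057 × 5² / 7² = -6.94168 eV

Checking against the measurement of -14 eV (2 sig figs), only n = 5 agrees:
E_5 = -13.60570 eV, which rounds to -14 eV ✓

Therefore n = 5.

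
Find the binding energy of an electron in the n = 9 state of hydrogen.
0.16797 eV

The ionization energy is the energy needed to remove the electron completely (n → ∞).

For hydrogen, E_n = -13.6057 eV / n².

At n = 9: E_9 = -13.6057 / 9² = -0.16797160 eV
At n = ∞: E_∞ = 0 eV

Ionization energy = E_∞ - E_9 = 0 - (-0.16797160) = 0.16797160 eV
Ionization energy ≈ 0.16797 eV

This is also called the binding energy of the electron in state n = 9.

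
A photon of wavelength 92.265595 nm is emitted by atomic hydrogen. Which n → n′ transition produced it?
n = 9 → n = 1

First, find the photon energy from the wavelength (hc = 1239.84 eV·nm):
E = hc/λ = 1239.84 eV·nm / 92.265595 nm = 13.437728 eV

The energy levels of hydrogen satisfy E_n = -13.6057 / n² eV, so an emission n_i → n_f releases
ΔE = 13.6057 × (1/n_f² − 1/n_i²) eV.

Setting ΔE equal to the photon energy:
1/n_f² − 1/n_i² = 13.437728 / 13.6057 = 0.98765429

Since 1/n_i² must be positive, we need 1/n_f² > 0.98765429, i.e. n_f ≤ 1. For each allowed n_f, solve n_i = (1/n_f² − 0.98765429)^(−1/2) and check whether it is a whole number:
  n_f = 1: 1/n_i² = 1.00000000 − 0.98765429 = 0.01234571 → n_i = 9.000  → integer, n_i = 9 ✓

Only n_f = 1 gives an integer upper level, n_i = 9.

The transition is from n = 9 to n = 1 (emission).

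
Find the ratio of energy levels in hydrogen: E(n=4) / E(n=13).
10.562500

Using E_n = -13.6057 Z² / n² eV with Z = 1:

E_4 = -13.6057 / 4² = -13.6057 / 16 = -0.850356250000 eV
E_13 = -13.6057 / 13² = -13.6057 / 169 = -0.080507100592 eV

The ratio is:
E_4/E_13 = (-0.850356250000) / (-0.080507100592)
E_4/E_13 = (-13.6057/16) / (-13.6057/169)
E_4/E_13 = 169/16
E_4/E_13 = 10.562500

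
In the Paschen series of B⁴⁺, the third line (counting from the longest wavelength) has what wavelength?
43.74 nm

The lines of a series are numbered from the longest wavelength (smallest ΔE) outward; the third line is the transition from n = n_f + 3 to n_f.
The Paschen series has all transitions ending at n_f = 3.

For B⁴⁺ (Z = 5), the third line (γ-line) is the jump from n = 6 to n = 3:
E_6 = -13.6057 × 5² / 6² = -9.4484 eV
E_3 = -13.6057 × 5² / 3² = -37.7936 eV
ΔE = E_6 - E_3 = 28.3452 eV

λ = hc/E = 1239.84 eV·nm / 28.3452 eV
λ = 43.74 nm

This is the γ-line of the Paschen series in B⁴⁺.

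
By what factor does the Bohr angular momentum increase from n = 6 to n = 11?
1.83

In the Bohr model, L_n = nℏ, so the ratio is purely the ratio of quantum numbers:

L_11/L_6 = 11ℏ / 6ℏ = 11/6 = 1.83

The angular momentum scales linearly with n.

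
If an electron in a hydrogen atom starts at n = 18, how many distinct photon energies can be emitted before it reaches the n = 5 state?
91

The electron can occupy levels n = 5, 6, ..., 18 during de-excitation — that is m = 18 - 5 + 1 = 14 distinct levels.

The number of distinct spectral lines equals the number of ways to choose 2 of these m levels (each pair gives one possible emission transition):

Number of lines = m(m-1)/2 = 14×13/2 = 91

These correspond to all possible transitions between the 14 levels:
18 → 17, 18 → 16, 18 → 15, 18 → 14, 18 → 13, 18 → 12, 18 → 11, 18 → 10...

Each transition produces a photon with a unique energy (and thus wavelength). This count does not depend on Z.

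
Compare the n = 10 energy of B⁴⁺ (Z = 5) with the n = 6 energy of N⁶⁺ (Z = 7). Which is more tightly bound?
N⁶⁺ at n = 6 (E = -18.5189 eV)

Using E_n = -13.6057 Z² / n² eV:

B⁴⁺ (Z = 5) at n = 10:
E = -13.6057 × 5² / 10² = -13.6057 × 25 / 100 = -3.4014250 eV

N⁶⁺ (Z = 7) at n = 6:
E = -13.6057 × 7² / 6² = -13.6057 × 49 / 36 = -18.5188694 eV

Since -18.5188694 eV < -3.4014250 eV,
N⁶⁺ at n = 6 is more tightly bound (requires more energy to ionize).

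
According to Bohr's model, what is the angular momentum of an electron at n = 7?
7.382e-34 J·s (or 7ℏ)

In the Bohr model, angular momentum is quantized:
L = nℏ

where ℏ = h/(2π) = 1.05457e-34 J·s

For n = 7:
L = 7 × 1.05457e-34 J·s
L = 7.382e-34 J·s

This can also be written as L = 7ℏ.
The angular momentum is an integer multiple of the reduced Planck constant.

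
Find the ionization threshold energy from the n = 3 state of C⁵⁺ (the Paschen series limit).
54.42280 eV

The series limit corresponds to the transition from n = ∞ to n = 3.
This is the highest energy (shortest wavelength) transition in the Paschen series.

E_∞ = 0 eV
E_3 = -13.6057 × 6² / 3² = -54.42280 eV

Energy at series limit:
ΔE = E_∞ - E_3 = 0 - (-54.42280) = 54.42280 eV

This energy equals the ionization energy from the n = 3 state of C⁵⁺.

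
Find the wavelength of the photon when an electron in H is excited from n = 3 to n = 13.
866.27 nm

First, find the transition energy using E_n = -13.6057 / n² eV:
E_3 = -13.6057 / 3² = -1.511744 eV
E_13 = -13.6057 / 13² = -0.080507 eV

Photon energy: |ΔE| = |E_13 - E_3| = 1.431237 eV

Convert to wavelength using E = hc/λ with hc = 1239.84 eV·nm:
λ = hc/E = 1239.84 eV·nm / 1.431237 eV
λ = 866.27 nm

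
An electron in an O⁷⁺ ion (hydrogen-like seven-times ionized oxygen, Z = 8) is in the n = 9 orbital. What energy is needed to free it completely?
10.75018 eV

The ionization energy is the energy needed to remove the electron completely (n → ∞).

For a hydrogen-like ion with Z = 8, E_n = -13.6057 Z² / n² eV.

At n = 9: E_9 = -13.6057 × 8² / 9² = -10.75018272 eV
At n = ∞: E_∞ = 0 eV

Ionization energy = E_∞ - E_9 = 0 - (-10.75018272) = 10.75018272 eV
Ionization energy ≈ 10.75018 eV

This is also called the binding energy of the electron in state n = 9.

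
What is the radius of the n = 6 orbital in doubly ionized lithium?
0.635013 nm (or 6.350127 Å)

The Bohr radius formula is:
r_n = n² a₀ / Z

where a₀ = 0.052917721 nm is the Bohr radius.

For Li²⁺ (Z = 3) at n = 6:
r_6 = 6² × 0.052917721 nm / 3
r_6 = 36 × 0.052917721 nm / 3
r_6 = 1.9050380 nm / 3
r_6 = 0.635013 nm

The electron orbits at approximately 0.635013 nm from the nucleus.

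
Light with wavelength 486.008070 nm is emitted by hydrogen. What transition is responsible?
n = 4 → n = 2

First, find the photon energy from the wavelength (hc = 1239.84 eV·nm):
E = hc/λ = 1239.84 eV·nm / 486.008070 nm = 2.5510688 eV

The energy levels of hydrogen satisfy E_n = -13.6057 / n² eV, so an emission n_i → n_f releases
ΔE = 13.6057 × (1/n_f² − 1/n_i²) eV.

Setting ΔE equal to the photon energy:
1/n_f² − 1/n_i² = 2.5510688 / 13.6057 = 0.18750000

Since 1/n_i² must be positive, we need 1/n_f² > 0.18750000, i.e. n_f ≤ 2. For each allowed n_f, solve n_i = (1/n_f² − 0.18750000)^(−1/2) and check whether it is a whole number:
  n_f = 1: 1/n_i² = 1.00000000 − 0.18750000 = 0.81250000 → n_i = 1.109  (not an integer) ✗
  n_f = 2: 1/n_i² = 0.25000000 − 0.18750000 = 0.06250000 → n_i = 4.000  → integer, n_i = 4 ✓

Only n_f = 2 gives an integer upper level, n_i = 4.

The transition is from n = 4 to n = 2 (emission).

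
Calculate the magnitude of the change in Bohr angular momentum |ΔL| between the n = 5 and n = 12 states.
7.3820e-34 J·s (or 7ℏ)

In the Bohr model, L_n = nℏ where ℏ = 1.054572e-34 J·s.

L_12 = 12ℏ = 1.265486e-33 J·s
L_5 = 5ℏ = 5.272860e-34 J·s

ΔL = L_12 - L_5 = (12 - 5)ℏ = 7ℏ
ΔL = 7 × 1.054572e-34 J·s = 7.3820e-34 J·s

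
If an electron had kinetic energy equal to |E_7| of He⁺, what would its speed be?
6.2506e+05 m/s (or 0.21% of c)

The binding energy at n = 7 for He⁺ is:
E_7 = -13.6057 × 2²/7² = -1.1106694 eV
|E_7| = 1.1106694 eV

Convert to Joules:
KE = 1.1106694 eV × (1.602177 × 10⁻¹⁹ J/eV) = 1.779489e-19 J

Using KE = ½mv²:
v = √(2·KE/m_e)
v = √(2 × 1.779489e-19 J / 9.10938 × 10⁻³¹ kg)
v = 6.2506e+05 m/s

This is approximately 0.21% the speed of light.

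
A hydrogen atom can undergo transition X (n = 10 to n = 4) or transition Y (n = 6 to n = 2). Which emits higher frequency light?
6 → 2

Calculate the energy for each transition:

Transition 10 → 4:
ΔE₁ = |E_4 - E_10| = |-13.6057/4² - (-13.6057/10²)|
ΔE₁ = |-0.85035625000 - (-0.13605700000)| = 0.71429925 eV

Transition 6 → 2:
ΔE₂ = |E_2 - E_6| = |-13.6057/2² - (-13.6057/6²)|
ΔE₂ = |-3.40142500000 - (-0.37793611111)| = 3.02348889 eV

Since 3.02348889 eV > 0.71429925 eV, the transition 6 → 2 emits the more energetic photon.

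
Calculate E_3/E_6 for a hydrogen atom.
4.000

Using E_n = -13.6057 Z² / n² eV with Z = 1:

E_3 = -13.6057 / 3² = -13.6057 / 9 = -1.511744444 eV
E_6 = -13.6057 / 6² = -13.6057 / 36 = -0.377936111 eV

The ratio is:
E_3/E_6 = (-1.511744444) / (-0.377936111)
E_3/E_6 = (-13.6057/9) / (-13.6057/36)
E_3/E_6 = 36/9
E_3/E_6 = 4.000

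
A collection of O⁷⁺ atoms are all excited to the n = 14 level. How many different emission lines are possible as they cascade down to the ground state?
91

The electron can occupy levels n = 1, 2, ..., 14 during de-excitation — that is m = 14 - 1 + 1 = 14 distinct levels.

The number of distinct spectral lines equals the number of ways to choose 2 of these m levels (each pair gives one possible emission transition):

Number of lines = m(m-1)/2 = 14×13/2 = 91

These correspond to all possible transitions between the 14 levels:
14 → 13, 14 → 12, 14 → 11, 14 → 10, 14 → 9, 14 → 8, 14 → 7, 14 → 6...

Each transition produces a photon with a unique energy (and thus wavelength). This count does not depend on Z.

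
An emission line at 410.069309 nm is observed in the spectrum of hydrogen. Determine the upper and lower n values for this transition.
n = 6 → n = 2

First, find the photon energy from the wavelength (hc = 1239.84 eV·nm):
E = hc/λ = 1239.84 eV·nm / 410.069309 nm = 3.0234889 eV

The energy levels of hydrogen satisfy E_n = -13.6057 / n² eV, so an emission n_i → n_f releases
ΔE = 13.6057 × (1/n_f² − 1/n_i²) eV.

Setting ΔE equal to the photon energy:
1/n_f² − 1/n_i² = 3.0234889 / 13.6057 = 0.22222222

Since 1/n_i² must be positive, we need 1/n_f² > 0.22222222, i.e. n_f ≤ 2. For each allowed n_f, solve n_i = (1/n_f² − 0.22222222)^(−1/2) and check whether it is a whole number:
  n_f = 1: 1/n_i² = 1.00000000 − 0.22222222 = 0.77777778 → n_i = 1.134  (not an integer) ✗
  n_f = 2: 1/n_i² = 0.25000000 − 0.22222222 = 0.02777778 → n_i = 6.000  → integer, n_i = 6 ✓

Only n_f = 2 gives an integer upper level, n_i = 6.

The transition is from n = 6 to n = 2 (emission).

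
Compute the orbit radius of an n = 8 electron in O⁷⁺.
0.4233 nm (or 4.2334 Å)

The Bohr radius formula is:
r_n = n² a₀ / Z

where a₀ = 0.0529177 nm is the Bohr radius.

For O⁷⁺ (Z = 8) at n = 8:
r_8 = 8² × 0.0529177 nm / 8
r_8 = 64 × 0.0529177 nm / 8
r_8 = 3.38673 nm / 8
r_8 = 0.4233 nm

The electron orbits at approximately 0.4233 nm from the nucleus.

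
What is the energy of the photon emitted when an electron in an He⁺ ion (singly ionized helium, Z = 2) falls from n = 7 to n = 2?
12.495 eV

The energy levels are E_n = -13.6057 Z² eV / n².

Energy at n = 7: E_7 = -13.6057 × 2² / 7² = -1.110669 eV
Energy at n = 2: E_2 = -13.6057 × 2² / 2² = -13.605700 eV

For emission (electron falling to lower state), the photon energy is:
E_photon = E_7 - E_2 = |-1.110669 - (-13.605700)|
E_photon = 12.495 eV

This energy is carried away by the emitted photon.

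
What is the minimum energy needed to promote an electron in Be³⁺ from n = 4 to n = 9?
10.918154 eV

The energy levels of a hydrogen-like atom are E_n = -13.6057 Z² eV / n².

Energy at n = 4: E_4 = -13.6057 × 4² / 4² = -13.605700000 eV
Energy at n = 9: E_9 = -13.6057 × 4² / 9² = -2.687545679 eV

The excitation energy is the difference:
ΔE = E_9 - E_4
ΔE = -2.687545679 - (-13.605700000)
ΔE = 10.918154 eV

Since this is positive, energy must be absorbed (photon absorption).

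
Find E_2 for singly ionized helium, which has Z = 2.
-13.606 eV

For hydrogen-like ions, the energy levels scale with Z²:
E_n = -13.6057 Z² / n² eV

For He⁺ (Z = 2) at n = 2:
E_2 = -13.6057 × 2² / 2²
E_2 = -13.6057 × 4 / 4
E_2 = -54.4228 / 4
E_2 = -13.606 eV

The energy is 4 times more negative than hydrogen at the same n due to the stronger nuclear charge.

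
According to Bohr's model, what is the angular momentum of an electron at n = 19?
2.004e-33 J·s (or 19ℏ)

In the Bohr model, angular momentum is quantized:
L = nℏ

where ℏ = h/(2π) = 1.05457e-34 J·s

For n = 19:
L = 19 × 1.05457e-34 J·s
L = 2.004e-33 J·s

This can also be written as L = 19ℏ.
The angular momentum is an integer multiple of the reduced Planck constant.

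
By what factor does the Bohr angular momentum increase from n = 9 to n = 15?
1.6667

In the Bohr model, L_n = nℏ, so the ratio is purely the ratio of quantum numbers:

L_15/L_9 = 15ℏ / 9ℏ = 15/9 = 1.6667

The angular momentum scales linearly with n.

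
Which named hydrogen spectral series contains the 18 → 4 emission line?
Brackett series

The spectral series in hydrogen are named based on the final (lower) energy level:
- Lyman series: n_final = 1 (ultraviolet)
- Balmer series: n_final = 2 (visible/near-UV)
- Paschen series: n_final = 3 (infrared)
- Brackett series: n_final = 4 (infrared)
- Pfund series: n_final = 5 (far infrared)

Since this transition ends at n = 4, it belongs to the Brackett series.

For reference, this 18 → 4 line has photon energy
ΔE = 13.6057 eV × (1/4² - 1/18²) = 0.8083633488 eV,
corresponding to wavelength λ = hc/ΔE = 1239.84 eV·nm / 0.8083633488 eV = 1533.7657 nm in the infrared region.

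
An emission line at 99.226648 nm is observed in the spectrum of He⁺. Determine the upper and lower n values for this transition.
n = 7 → n = 2

First, find the photon energy from the wavelength (hc = 1239.84 eV·nm):
E = hc/λ = 1239.84 eV·nm / 99.226648 nm = 12.495031 eV

The energy levels of He⁺ satisfy E_n = -13.6057 × 2² / n² eV, so an emission n_i → n_f releases
ΔE = 13.6057 × 2² × (1/n_f² − 1/n_i²) eV.

Setting ΔE equal to the photon energy:
1/n_f² − 1/n_i² = 12.495031 / (13.6057 × 2²) = 0.22959184

Since 1/n_i² must be positive, we need 1/n_f² > 0.22959184, i.e. n_f ≤ 2. For each allowed n_f, solve n_i = (1/n_f² − 0.22959184)^(−1/2) and check whether it is a whole number:
  n_f = 1: 1/n_i² = 1.00000000 − 0.22959184 = 0.77040816 → n_i = 1.139  (not an integer) ✗
  n_f = 2: 1/n_i² = 0.25000000 − 0.22959184 = 0.02040816 → n_i = 7.000  → integer, n_i = 7 ✓

Only n_f = 2 gives an integer upper level, n_i = 7.

The transition is from n = 7 to n = 2 (emission).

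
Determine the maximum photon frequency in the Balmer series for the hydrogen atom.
8.22e+14 Hz

The series limit corresponds to the transition from n = ∞ to n = 2.
This is the highest energy (shortest wavelength) transition in the Balmer series.

E_∞ = 0 eV
E_2 = -13.6057 / 2² = -3.40143 eV

Energy at series limit:
ΔE = E_∞ - E_2 = 0 - (-3.40143) = 3.40143 eV
E = 3.40143 eV × (1.602177 × 10⁻¹⁹ J/eV) = 5.4497e-19 J
f = E/h = 5.4497e-19 J / (6.62607 × 10⁻³⁴ J·s) = 8.22e+14 Hz

This energy equals the ionization energy from the n = 2 state of hydrogen.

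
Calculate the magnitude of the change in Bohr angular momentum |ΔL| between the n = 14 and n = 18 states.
4.218e-34 J·s (or 4ℏ)

In the Bohr model, L_n = nℏ where ℏ = 1.05457e-34 J·s.

L_18 = 18ℏ = 1.89823e-33 J·s
L_14 = 14ℏ = 1.47640e-33 J·s

ΔL = L_18 - L_14 = (18 - 14)ℏ = 4ℏ
ΔL = 4 × 1.05457e-34 J·s = 4.218e-34 J·s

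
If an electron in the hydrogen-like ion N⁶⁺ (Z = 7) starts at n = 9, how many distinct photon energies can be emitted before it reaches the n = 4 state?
15

The electron can occupy levels n = 4, 5, ..., 9 during de-excitation — that is m = 9 - 4 + 1 = 6 distinct levels.

The number of distinct spectral lines equals the number of ways to choose 2 of these m levels (each pair gives one possible emission transition):

Number of lines = m(m-1)/2 = 6×5/2 = 15

These correspond to all possible transitions between the 6 levels:
9 → 8, 9 → 7, 9 → 6, 9 → 5, 9 → 4, 8 → 7, 8 → 6, 8 → 5...

Each transition produces a photon with a unique energy (and thus wavelength). This count does not depend on Z.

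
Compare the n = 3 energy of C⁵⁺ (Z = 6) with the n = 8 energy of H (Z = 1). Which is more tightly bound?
C⁵⁺ at n = 3 (E = -54.42 eV)

Using E_n = -13.6057 Z² / n² eV:

C⁵⁺ (Z = 6) at n = 3:
E = -13.6057 × 6² / 3² = -13.6057 × 36 / 9 = -54.42280 eV

H (Z = 1) at n = 8:
E = -13.6057 × 1² / 8² = -13.6057 × 1 / 64 = -0.21259 eV

Since -54.42280 eV < -0.21259 eV,
C⁵⁺ at n = 3 is more tightly bound (requires more energy to ionize).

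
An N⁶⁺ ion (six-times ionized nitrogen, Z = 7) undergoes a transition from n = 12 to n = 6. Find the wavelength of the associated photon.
89.26679 nm

First, find the transition energy using E_n = -13.6057 Z² / n² eV:
E_12 = -13.6057 × 7² / 12² = -4.6297174 eV
E_6 = -13.6057 × 7² / 6² = -18.5188694 eV

Photon energy: |ΔE| = |E_6 - E_12| = 13.8891520 eV

Convert to wavelength using E = hc/λ with hc = 1239.84 eV·nm:
λ = hc/E = 1239.84 eV·nm / 13.8891520 eV
λ = 89.26679 nm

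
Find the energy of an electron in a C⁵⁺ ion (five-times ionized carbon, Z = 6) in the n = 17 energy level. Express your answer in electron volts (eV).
-1.694828 eV

The energy levels of a hydrogen-like atom are given by:
E_n = -13.6057 Z² / n² eV  (with Z = 6 for C⁵⁺)

For n = 17:
E_17 = -13.6057 × 6² / 17²
E_17 = -13.6057 × 36 / 289
E_17 = -1.694828 eV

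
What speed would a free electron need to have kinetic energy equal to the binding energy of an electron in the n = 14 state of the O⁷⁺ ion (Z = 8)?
1.25e+06 m/s (or 0.41699% of c)

The binding energy at n = 14 for O⁷⁺ is:
E_14 = -13.6057 × 8²/14² = -4.4426776 eV
|E_14| = 4.4426776 eV

Convert to Joules:
KE = 4.4426776 eV × (1.602177 × 10⁻¹⁹ J/eV) = 7.1180e-19 J

Using KE = ½mv²:
v = √(2·KE/m_e)
v = √(2 × 7.1180e-19 J / 9.10938 × 10⁻³¹ kg)
v = 1.25e+06 m/s

This is approximately 0.41699% the speed of light.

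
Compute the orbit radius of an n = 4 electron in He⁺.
0.4233 nm (or 4.2334 Å)

The Bohr radius formula is:
r_n = n² a₀ / Z

where a₀ = 0.0529177 nm is the Bohr radius.

For He⁺ (Z = 2) at n = 4:
r_4 = 4² × 0.0529177 nm / 2
r_4 = 16 × 0.0529177 nm / 2
r_4 = 0.84668 nm / 2
r_4 = 0.4233 nm

The electron orbits at approximately 0.4233 nm from the nucleus.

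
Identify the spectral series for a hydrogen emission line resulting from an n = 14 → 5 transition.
Pfund series

The spectral series in hydrogen are named based on the final (lower) energy level:
- Lyman series: n_final = 1 (ultraviolet)
- Balmer series: n_final = 2 (visible/near-UV)
- Paschen series: n_final = 3 (infrared)
- Brackett series: n_final = 4 (infrared)
- Pfund series: n_final = 5 (far infrared)

Since this transition ends at n = 5, it belongs to the Pfund series.

For reference, this 14 → 5 line has photon energy
ΔE = 13.6057 eV × (1/5² - 1/14²) = 0.474811163 eV,
corresponding to wavelength λ = hc/ΔE = 1239.84 eV·nm / 0.474811163 eV = 2611.228 nm in the far infrared region.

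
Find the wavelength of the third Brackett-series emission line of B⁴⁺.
86.598 nm

The lines of a series are numbered from the longest wavelength (smallest ΔE) outward; the third line is the transition from n = n_f + 3 to n_f.
The Brackett series has all transitions ending at n_f = 4.

For B⁴⁺ (Z = 5), the third line (γ-line) is the jump from n = 7 to n = 4:
E_7 = -13.6057 × 5² / 7² = -6.94168 eV
E_4 = -13.6057 × 5² / 4² = -21.25891 eV
ΔE = E_7 - E_4 = 14.31723 eV

λ = hc/E = 1239.84 eV·nm / 14.31723 eV
λ = 86.598 nm

This is the γ-line of the Brackett series in B⁴⁺.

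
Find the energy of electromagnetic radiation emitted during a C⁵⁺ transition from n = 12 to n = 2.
119.050 eV

The energy levels are E_n = -13.6057 Z² eV / n².

Energy at n = 12: E_12 = -13.6057 × 6² / 12² = -3.401425 eV
Energy at n = 2: E_2 = -13.6057 × 6² / 2² = -122.451300 eV

For emission (electron falling to lower state), the photon energy is:
E_photon = E_12 - E_2 = |-3.401425 - (-122.451300)|
E_photon = 119.050 eV

This energy is carried away by the emitted photon.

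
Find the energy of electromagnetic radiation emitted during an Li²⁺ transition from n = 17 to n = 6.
2.9777 eV

The energy levels are E_n = -13.6057 Z² eV / n².

Energy at n = 17: E_17 = -13.6057 × 3² / 17² = -0.4237069 eV
Energy at n = 6: E_6 = -13.6057 × 3² / 6² = -3.4014250 eV

For emission (electron falling to lower state), the photon energy is:
E_photon = E_17 - E_6 = |-0.4237069 - (-3.4014250)|
E_photon = 2.9777 eV

This energy is carried away by the emitted photon.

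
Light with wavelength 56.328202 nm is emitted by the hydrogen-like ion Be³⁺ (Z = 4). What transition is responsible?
n = 10 → n = 3

First, find the photon energy from the wavelength (hc = 1239.84 eV·nm):
E = hc/λ = 1239.84 eV·nm / 56.328202 nm = 22.010999 eV

The energy levels of Be³⁺ satisfy E_n = -13.6057 × 4² / n² eV, so an emission n_i → n_f releases
ΔE = 13.6057 × 4² × (1/n_f² − 1/n_i²) eV.

Setting ΔE equal to the photon energy:
1/n_f² − 1/n_i² = 22.010999 / (13.6057 × 4²) = 0.10111111

Since 1/n_i² must be positive, we need 1/n_f² > 0.10111111, i.e. n_f ≤ 3. For each allowed n_f, solve n_i = (1/n_f² − 0.10111111)^(−1/2) and check whether it is a whole number:
  n_f = 1: 1/n_i² = 1.00000000 − 0.10111111 = 0.89888889 → n_i = 1.055  (not an integer) ✗
  n_f = 2: 1/n_i² = 0.25000000 − 0.10111111 = 0.14888889 → n_i = 2.592  (not an integer) ✗
  n_f = 3: 1/n_i² = 0.11111111 − 0.10111111 = 0.01000000 → n_i = 10.000  → integer, n_i = 10 ✓

Only n_f = 3 gives an integer upper level, n_i = 10.

The transition is from n = 10 to n = 3 (emission).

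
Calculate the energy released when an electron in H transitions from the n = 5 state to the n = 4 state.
0.31 eV

The energy levels are E_n = -13.6057 eV / n².

Energy at n = 5: E_5 = -13.6057 / 5² = -0.54423 eV
Energy at n = 4: E_4 = -13.6057 / 4² = -0.85036 eV

For emission (electron falling to lower state), the photon energy is:
E_photon = E_5 - E_4 = |-0.54423 - (-0.85036)|
E_photon = 0.31 eV

This energy is carried away by the emitted photon.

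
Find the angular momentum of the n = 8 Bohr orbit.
8.44e-34 J·s (or 8ℏ)

In the Bohr model, angular momentum is quantized:
L = nℏ

where ℏ = h/(2π) = 1.0546e-34 J·s

For n = 8:
L = 8 × 1.0546e-34 J·s
L = 8.44e-34 J·s

This can also be written as L = 8ℏ.
The angular momentum is an integer multiple of the reduced Planck constant.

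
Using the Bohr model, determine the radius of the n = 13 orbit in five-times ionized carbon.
1.49052 nm (or 14.90516 Å)

The Bohr radius formula is:
r_n = n² a₀ / Z

where a₀ = 0.05291772 nm is the Bohr radius.

For C⁵⁺ (Z = 6) at n = 13:
r_13 = 13² × 0.05291772 nm / 6
r_13 = 169 × 0.05291772 nm / 6
r_13 = 8.943095 nm / 6
r_13 = 1.49052 nm

The electron orbits at approximately 1.49052 nm from the nucleus.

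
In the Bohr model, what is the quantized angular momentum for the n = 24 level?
2.53097e-33 J·s (or 24ℏ)

In the Bohr model, angular momentum is quantized:
L = nℏ

where ℏ = h/(2π) = 1.0545718e-34 J·s

For n = 24:
L = 24 × 1.0545718e-34 J·s
L = 2.53097e-33 J·s

This can also be written as L = 24ℏ.
The angular momentum is an integer multiple of the reduced Planck constant.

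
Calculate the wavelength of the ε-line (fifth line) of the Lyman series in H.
93.730128 nm

The lines of a series are numbered from the longest wavelength (smallest ΔE) outward; the fifth line is the transition from n = n_f + 5 to n_f.
The Lyman series has all transitions ending at n_f = 1.

For H, the fifth line (ε-line) is the jump from n = 6 to n = 1:
E_6 = -13.6057 / 6² = -0.37793611 eV
E_1 = -13.6057 / 1² = -13.60570000 eV
ΔE = E_6 - E_1 = 13.22776389 eV

λ = hc/E = 1239.84 eV·nm / 13.22776389 eV
λ = 93.730128 nm

This is the ε-line of the Lyman series in H.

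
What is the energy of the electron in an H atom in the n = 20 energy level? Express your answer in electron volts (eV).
-0.03 eV

The energy levels of a hydrogen-like atom are given by:
E_n = -13.6057 eV / n²

For n = 20:
E_20 = -13.6057 eV / 20²
E_20 = -13.6057 eV / 400
E_20 = -0.03 eV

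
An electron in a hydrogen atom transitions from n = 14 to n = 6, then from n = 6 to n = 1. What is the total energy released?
13.536 eV

The energy levels of hydrogen are E_n = -13.6057 / n² eV.

First transition (14 → 6):
ΔE₁ = |E_6 - E_14|
ΔE₁ = |-0.377936111 - (-0.069416837)| = 0.308519 eV

Second transition (6 → 1):
ΔE₂ = |E_1 - E_6|
ΔE₂ = |-13.605700000 - (-0.377936111)| = 13.227764 eV

Total energy released:
E_total = ΔE₁ + ΔE₂ = 0.308519 + 13.227764 = 13.536 eV

Note: This equals the direct transition 14 → 1: 13.536 eV ✓
Energy is conserved regardless of the path taken.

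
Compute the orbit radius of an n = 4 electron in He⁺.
0.4233 nm (or 4.2334 Å)

The Bohr radius formula is:
r_n = n² a₀ / Z

where a₀ = 0.0529177 nm is the Bohr radius.

For He⁺ (Z = 2) at n = 4:
r_4 = 4² × 0.0529177 nm / 2
r_4 = 16 × 0.0529177 nm / 2
r_4 = 0.84668 nm / 2
r_4 = 0.4233 nm

The electron orbits at approximately 0.4233 nm from the nucleus.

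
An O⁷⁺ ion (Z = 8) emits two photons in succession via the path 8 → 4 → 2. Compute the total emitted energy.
204.085500 eV

The energy levels of O⁷⁺ are E_n = -13.6057 × 8² / n² eV.

First transition (8 → 4):
ΔE₁ = |E_4 - E_8|
ΔE₁ = |-54.422800000000 - (-13.605700000000)| = 40.817100000 eV

Second transition (4 → 2):
ΔE₂ = |E_2 - E_4|
ΔE₂ = |-217.691200000000 - (-54.422800000000)| = 163.268400000 eV

Total energy released:
E_total = ΔE₁ + ΔE₂ = 40.817100000 + 163.268400000 = 204.085500 eV

Note: This equals the direct transition 8 → 2: 204.085500 eV ✓
Energy is conserved regardless of the path taken.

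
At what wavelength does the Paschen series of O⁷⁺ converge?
12.814666 nm

The series limit corresponds to the transition from n = ∞ to n = 3.
This is the highest energy (shortest wavelength) transition in the Paschen series.

E_∞ = 0 eV
E_3 = -13.6057 × 8² / 3² = -96.75164444 eV

Energy at series limit:
ΔE = E_∞ - E_3 = 0 - (-96.75164444) = 96.75164444 eV
λ = hc/E = 1239.84 eV·nm / 96.75164444 eV = 12.814666 nm

This energy equals the ionization energy from the n = 3 state of O⁷⁺.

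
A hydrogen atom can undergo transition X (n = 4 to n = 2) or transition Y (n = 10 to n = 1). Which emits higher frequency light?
10 → 1

Calculate the energy for each transition:

Transition 4 → 2:
ΔE₁ = |E_2 - E_4| = |-13.6057/2² - (-13.6057/4²)|
ΔE₁ = |-3.40142500 - (-0.85035625)| = 2.55107 eV

Transition 10 → 1:
ΔE₂ = |E_1 - E_10| = |-13.6057/1² - (-13.6057/10²)|
ΔE₂ = |-13.60570000 - (-0.13605700)| = 13.46964 eV

Since 13.46964 eV > 2.55107 eV, the transition 10 → 1 emits the more energetic photon.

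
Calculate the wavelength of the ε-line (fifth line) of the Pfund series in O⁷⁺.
47.462 nm

The lines of a series are numbered from the longest wavelength (smallest ΔE) outward; the fifth line is the transition from n = n_f + 5 to n_f.
The Pfund series has all transitions ending at n_f = 5.

For O⁷⁺ (Z = 8), the fifth line (ε-line) is the jump from n = 10 to n = 5:
E_10 = -13.6057 × 8² / 10² = -8.70765 eV
E_5 = -13.6057 × 8² / 5² = -34.83059 eV
ΔE = E_10 - E_5 = 26.12294 eV

λ = hc/E = 1239.84 eV·nm / 26.12294 eV
λ = 47.462 nm

This is the ε-line of the Pfund series in O⁷⁺.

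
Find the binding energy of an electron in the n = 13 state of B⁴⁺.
2.01268 eV

The ionization energy is the energy needed to remove the electron completely (n → ∞).

For a hydrogen-like ion with Z = 5, E_n = -13.6057 Z² / n² eV.

At n = 13: E_13 = -13.6057 × 5² / 13² = -2.01267751 eV
At n = ∞: E_∞ = 0 eV

Ionization energy = E_∞ - E_13 = 0 - (-2.01267751) = 2.01267751 eV
Ionization energy ≈ 2.01268 eV

This is also called the binding energy of the electron in state n = 13.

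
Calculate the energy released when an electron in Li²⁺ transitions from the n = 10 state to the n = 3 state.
12.381 eV

The energy levels are E_n = -13.6057 Z² eV / n².

Energy at n = 10: E_10 = -13.6057 × 3² / 10² = -1.224513 eV
Energy at n = 3: E_3 = -13.6057 × 3² / 3² = -13.605700 eV

For emission (electron falling to lower state), the photon energy is:
E_photon = E_10 - E_3 = |-1.224513 - (-13.605700)|
E_photon = 12.381 eV

This energy is carried away by the emitted photon.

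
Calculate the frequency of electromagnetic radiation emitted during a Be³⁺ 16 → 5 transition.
1.90e+15 Hz

First, find the transition energy:
E_16 = -13.6057 × 4² / 16² = -0.85035625 eV
E_5 = -13.6057 × 4² / 5² = -8.70764800 eV
|ΔE| = |E_5 - E_16| = 7.85729175 eV

Convert to Joules: E = 7.85729175 eV × (1.602177 × 10⁻¹⁹ J/eV) = 1.2589e-18 J

Using E = hf:
f = E/h = 1.2589e-18 J / (6.62607 × 10⁻³⁴ J·s)
f = 1.90e+15 Hz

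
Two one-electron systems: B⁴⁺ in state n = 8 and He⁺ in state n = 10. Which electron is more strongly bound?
B⁴⁺ at n = 8 (E = -5.31473 eV)

Using E_n = -13.6057 Z² / n² eV:

B⁴⁺ (Z = 5) at n = 8:
E = -13.6057 × 5² / 8² = -13.6057 × 25 / 64 = -5.31472656 eV

He⁺ (Z = 2) at n = 10:
E = -13.6057 × 2² / 10² = -13.6057 × 4 / 100 = -0.54422800 eV

Since -5.31472656 eV < -0.54422800 eV,
B⁴⁺ at n = 8 is more tightly bound (requires more energy to ionize).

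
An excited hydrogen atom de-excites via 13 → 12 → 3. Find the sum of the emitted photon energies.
1.431 eV

The energy levels of hydrogen are E_n = -13.6057 / n² eV.

First transition (13 → 12):
ΔE₁ = |E_12 - E_13|
ΔE₁ = |-0.094484028 - (-0.080507101)| = 0.013977 eV

Second transition (12 → 3):
ΔE₂ = |E_3 - E_12|
ΔE₂ = |-1.511744444 - (-0.094484028)| = 1.417260 eV

Total energy released:
E_total = ΔE₁ + ΔE₂ = 0.013977 + 1.417260 = 1.431 eV

Note: This equals the direct transition 13 → 3: 1.431 eV ✓
Energy is conserved regardless of the path taken.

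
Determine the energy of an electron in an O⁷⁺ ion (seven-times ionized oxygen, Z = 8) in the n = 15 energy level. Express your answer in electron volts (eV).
-3.870066 eV

The energy levels of a hydrogen-like atom are given by:
E_n = -13.6057 Z² / n² eV  (with Z = 8 for O⁷⁺)

For n = 15:
E_15 = -13.6057 × 8² / 15²
E_15 = -13.6057 × 64 / 225
E_15 = -3.870066 eV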